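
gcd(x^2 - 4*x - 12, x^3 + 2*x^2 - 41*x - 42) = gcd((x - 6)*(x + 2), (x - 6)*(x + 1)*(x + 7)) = x - 6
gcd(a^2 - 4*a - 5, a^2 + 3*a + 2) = a + 1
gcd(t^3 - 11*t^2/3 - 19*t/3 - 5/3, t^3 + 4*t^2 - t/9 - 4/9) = t + 1/3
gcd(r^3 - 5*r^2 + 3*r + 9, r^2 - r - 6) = r - 3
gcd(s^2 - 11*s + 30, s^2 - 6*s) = s - 6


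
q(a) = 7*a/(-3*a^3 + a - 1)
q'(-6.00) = -0.02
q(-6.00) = -0.07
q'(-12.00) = 0.00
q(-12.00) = -0.02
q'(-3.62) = -0.11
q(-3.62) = -0.18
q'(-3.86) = -0.09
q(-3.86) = -0.16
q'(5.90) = 0.02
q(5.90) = -0.07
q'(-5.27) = -0.03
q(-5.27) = -0.09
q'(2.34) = 0.39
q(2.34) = -0.44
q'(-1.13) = -13.98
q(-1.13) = -3.60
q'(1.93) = 0.69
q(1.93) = -0.65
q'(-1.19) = -9.47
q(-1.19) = -2.91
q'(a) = 7*a*(9*a^2 - 1)/(-3*a^3 + a - 1)^2 + 7/(-3*a^3 + a - 1)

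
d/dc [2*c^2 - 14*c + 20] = 4*c - 14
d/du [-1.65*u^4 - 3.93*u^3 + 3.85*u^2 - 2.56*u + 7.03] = -6.6*u^3 - 11.79*u^2 + 7.7*u - 2.56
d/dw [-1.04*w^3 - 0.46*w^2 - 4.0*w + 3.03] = -3.12*w^2 - 0.92*w - 4.0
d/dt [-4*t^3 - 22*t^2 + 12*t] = -12*t^2 - 44*t + 12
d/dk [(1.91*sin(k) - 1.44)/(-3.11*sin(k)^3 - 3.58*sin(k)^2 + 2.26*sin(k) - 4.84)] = (11.8802*sin(k)^3 - 6.5974*sin(k)^2 - 10.3104*sin(k) - 5.99)*cos(k)/(9.6721*sin(k)^6 + 22.2676*sin(k)^5 - 1.2408*sin(k)^4 + 13.9232*sin(k)^3 + 39.762*sin(k)^2 - 21.8768*sin(k) + 23.4256)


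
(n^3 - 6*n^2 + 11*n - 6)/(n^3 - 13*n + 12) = (n - 2)/(n + 4)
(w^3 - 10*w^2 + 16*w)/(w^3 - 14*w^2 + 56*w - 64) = w/(w - 4)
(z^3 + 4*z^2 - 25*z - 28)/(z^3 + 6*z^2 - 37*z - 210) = (z^2 - 3*z - 4)/(z^2 - z - 30)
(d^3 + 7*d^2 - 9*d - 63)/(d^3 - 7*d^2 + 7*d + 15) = (d^2 + 10*d + 21)/(d^2 - 4*d - 5)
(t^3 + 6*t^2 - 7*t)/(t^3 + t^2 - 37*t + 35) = t/(t - 5)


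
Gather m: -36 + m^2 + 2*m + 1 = m^2 + 2*m - 35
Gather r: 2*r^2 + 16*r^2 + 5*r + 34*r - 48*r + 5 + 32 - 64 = 18*r^2 - 9*r - 27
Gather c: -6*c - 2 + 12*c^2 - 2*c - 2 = 12*c^2 - 8*c - 4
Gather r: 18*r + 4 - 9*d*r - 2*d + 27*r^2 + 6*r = -2*d + 27*r^2 + r*(24 - 9*d) + 4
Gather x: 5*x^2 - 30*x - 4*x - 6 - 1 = 5*x^2 - 34*x - 7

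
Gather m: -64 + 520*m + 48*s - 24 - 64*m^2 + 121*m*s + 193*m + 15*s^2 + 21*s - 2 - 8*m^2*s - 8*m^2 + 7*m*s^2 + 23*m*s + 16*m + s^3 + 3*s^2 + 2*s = m^2*(-8*s - 72) + m*(7*s^2 + 144*s + 729) + s^3 + 18*s^2 + 71*s - 90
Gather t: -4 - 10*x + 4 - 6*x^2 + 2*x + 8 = -6*x^2 - 8*x + 8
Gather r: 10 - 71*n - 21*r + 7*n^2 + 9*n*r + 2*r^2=7*n^2 - 71*n + 2*r^2 + r*(9*n - 21) + 10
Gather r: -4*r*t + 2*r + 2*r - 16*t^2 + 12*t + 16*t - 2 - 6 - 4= r*(4 - 4*t) - 16*t^2 + 28*t - 12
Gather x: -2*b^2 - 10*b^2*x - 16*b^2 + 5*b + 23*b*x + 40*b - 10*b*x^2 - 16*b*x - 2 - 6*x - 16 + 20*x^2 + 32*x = -18*b^2 + 45*b + x^2*(20 - 10*b) + x*(-10*b^2 + 7*b + 26) - 18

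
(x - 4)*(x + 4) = x^2 - 16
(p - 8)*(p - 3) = p^2 - 11*p + 24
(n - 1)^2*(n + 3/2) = n^3 - n^2/2 - 2*n + 3/2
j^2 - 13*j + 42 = (j - 7)*(j - 6)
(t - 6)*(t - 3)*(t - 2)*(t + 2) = t^4 - 9*t^3 + 14*t^2 + 36*t - 72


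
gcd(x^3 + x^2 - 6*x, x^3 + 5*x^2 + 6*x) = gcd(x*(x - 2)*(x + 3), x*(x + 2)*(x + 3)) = x^2 + 3*x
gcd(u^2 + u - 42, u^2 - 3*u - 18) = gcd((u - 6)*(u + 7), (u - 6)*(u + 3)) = u - 6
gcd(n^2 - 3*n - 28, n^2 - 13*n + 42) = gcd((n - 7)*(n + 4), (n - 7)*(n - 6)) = n - 7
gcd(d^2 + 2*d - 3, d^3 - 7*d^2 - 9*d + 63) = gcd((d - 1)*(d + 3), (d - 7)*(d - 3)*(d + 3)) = d + 3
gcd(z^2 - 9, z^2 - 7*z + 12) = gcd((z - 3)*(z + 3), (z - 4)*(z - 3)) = z - 3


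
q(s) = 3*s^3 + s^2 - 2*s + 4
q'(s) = 9*s^2 + 2*s - 2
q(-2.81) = -49.05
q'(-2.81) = 63.44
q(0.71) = 4.16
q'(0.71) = 3.96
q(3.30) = 116.10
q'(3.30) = 102.61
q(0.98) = 5.82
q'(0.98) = 8.60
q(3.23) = 109.07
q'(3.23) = 98.36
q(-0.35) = 4.69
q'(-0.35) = -1.60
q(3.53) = 141.36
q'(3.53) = 117.21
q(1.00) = 6.00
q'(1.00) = 9.00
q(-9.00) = -2084.00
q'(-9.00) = 709.00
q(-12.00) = -5012.00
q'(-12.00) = 1270.00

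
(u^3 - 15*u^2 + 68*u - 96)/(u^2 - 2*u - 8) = (u^2 - 11*u + 24)/(u + 2)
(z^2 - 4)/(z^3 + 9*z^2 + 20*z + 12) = (z - 2)/(z^2 + 7*z + 6)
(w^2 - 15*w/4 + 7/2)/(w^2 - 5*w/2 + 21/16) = 4*(w - 2)/(4*w - 3)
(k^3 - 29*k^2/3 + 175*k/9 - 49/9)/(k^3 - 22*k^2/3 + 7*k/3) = (k - 7/3)/k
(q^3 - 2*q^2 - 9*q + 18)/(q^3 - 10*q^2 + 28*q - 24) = (q^2 - 9)/(q^2 - 8*q + 12)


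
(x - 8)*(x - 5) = x^2 - 13*x + 40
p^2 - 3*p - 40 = (p - 8)*(p + 5)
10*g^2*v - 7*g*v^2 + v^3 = v*(-5*g + v)*(-2*g + v)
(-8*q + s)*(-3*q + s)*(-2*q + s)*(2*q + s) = -96*q^4 + 44*q^3*s + 20*q^2*s^2 - 11*q*s^3 + s^4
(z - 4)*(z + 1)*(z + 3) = z^3 - 13*z - 12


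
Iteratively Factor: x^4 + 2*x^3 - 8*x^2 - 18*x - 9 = (x + 1)*(x^3 + x^2 - 9*x - 9) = (x + 1)*(x + 3)*(x^2 - 2*x - 3) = (x + 1)^2*(x + 3)*(x - 3)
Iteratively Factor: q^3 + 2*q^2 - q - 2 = (q - 1)*(q^2 + 3*q + 2) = (q - 1)*(q + 1)*(q + 2)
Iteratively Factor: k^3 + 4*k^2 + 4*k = (k)*(k^2 + 4*k + 4) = k*(k + 2)*(k + 2)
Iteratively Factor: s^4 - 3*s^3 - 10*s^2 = (s)*(s^3 - 3*s^2 - 10*s) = s*(s - 5)*(s^2 + 2*s) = s*(s - 5)*(s + 2)*(s)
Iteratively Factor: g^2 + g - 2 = (g + 2)*(g - 1)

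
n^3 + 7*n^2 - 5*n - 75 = (n - 3)*(n + 5)^2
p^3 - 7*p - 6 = (p - 3)*(p + 1)*(p + 2)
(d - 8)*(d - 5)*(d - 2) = d^3 - 15*d^2 + 66*d - 80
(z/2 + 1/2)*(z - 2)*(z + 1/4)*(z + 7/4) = z^4/2 + z^3/2 - 57*z^2/32 - 71*z/32 - 7/16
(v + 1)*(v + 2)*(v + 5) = v^3 + 8*v^2 + 17*v + 10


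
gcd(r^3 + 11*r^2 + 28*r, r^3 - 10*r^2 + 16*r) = r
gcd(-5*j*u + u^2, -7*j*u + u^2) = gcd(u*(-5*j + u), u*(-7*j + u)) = u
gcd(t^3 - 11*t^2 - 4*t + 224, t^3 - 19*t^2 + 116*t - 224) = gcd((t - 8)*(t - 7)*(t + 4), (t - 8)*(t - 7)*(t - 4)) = t^2 - 15*t + 56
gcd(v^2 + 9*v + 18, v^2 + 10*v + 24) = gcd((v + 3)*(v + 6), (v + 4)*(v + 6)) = v + 6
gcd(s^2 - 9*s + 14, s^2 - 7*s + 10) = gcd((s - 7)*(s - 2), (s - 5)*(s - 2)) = s - 2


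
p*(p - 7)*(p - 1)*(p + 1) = p^4 - 7*p^3 - p^2 + 7*p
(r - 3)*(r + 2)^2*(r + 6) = r^4 + 7*r^3 - 2*r^2 - 60*r - 72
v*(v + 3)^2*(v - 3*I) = v^4 + 6*v^3 - 3*I*v^3 + 9*v^2 - 18*I*v^2 - 27*I*v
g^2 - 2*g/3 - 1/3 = (g - 1)*(g + 1/3)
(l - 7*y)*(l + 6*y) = l^2 - l*y - 42*y^2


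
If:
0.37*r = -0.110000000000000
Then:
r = -0.30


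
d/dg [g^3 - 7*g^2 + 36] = g*(3*g - 14)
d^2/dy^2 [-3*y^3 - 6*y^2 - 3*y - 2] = -18*y - 12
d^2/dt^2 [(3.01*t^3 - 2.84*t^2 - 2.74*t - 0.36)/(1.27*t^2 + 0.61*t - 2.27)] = (-7.105427357601e-15*t^5 + 3.5527136788005e-15*t^4 + 15.156704*t^3 - 77.616162*t^2 + 43.993146*t - 39.200228)/(2.048383*t^6 + 2.951607*t^5 - 9.566148*t^4 - 10.324433*t^3 + 17.098548*t^2 + 9.429807*t - 11.697083)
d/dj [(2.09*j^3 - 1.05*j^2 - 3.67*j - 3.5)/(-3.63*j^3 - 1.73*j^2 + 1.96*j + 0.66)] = (3.5527136788005e-15*j^5 - 7.4272*j^4 - 18.4514*j^3 - 42.3839*j^2 - 13.496*j + 4.4378)/(13.1769*j^6 + 12.5598*j^5 - 11.2367*j^4 - 11.5732*j^3 + 1.558*j^2 + 2.5872*j + 0.4356)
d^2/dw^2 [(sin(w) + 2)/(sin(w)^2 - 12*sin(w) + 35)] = (-9*sin(w)^5 - 20*sin(w)^4 - 416*sin(w)^2 - 2201*sin(w) - 147*sin(3*w)/2 + sin(5*w)/2 + 1276)/((sin(w) - 7)^3*(sin(w) - 5)^3)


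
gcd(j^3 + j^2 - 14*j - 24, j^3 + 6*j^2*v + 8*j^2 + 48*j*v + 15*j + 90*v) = j + 3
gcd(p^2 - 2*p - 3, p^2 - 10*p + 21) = p - 3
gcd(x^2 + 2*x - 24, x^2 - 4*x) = x - 4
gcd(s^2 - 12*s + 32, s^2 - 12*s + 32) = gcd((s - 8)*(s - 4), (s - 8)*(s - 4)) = s^2 - 12*s + 32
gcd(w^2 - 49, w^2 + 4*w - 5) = 1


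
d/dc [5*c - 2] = 5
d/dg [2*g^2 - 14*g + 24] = 4*g - 14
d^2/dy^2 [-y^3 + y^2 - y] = 2 - 6*y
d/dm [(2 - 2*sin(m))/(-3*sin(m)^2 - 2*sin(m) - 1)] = 6*(2*sin(m) + cos(m)^2)*cos(m)/(3*sin(m)^2 + 2*sin(m) + 1)^2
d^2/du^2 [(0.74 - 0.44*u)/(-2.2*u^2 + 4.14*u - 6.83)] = ((6.8992 - 5.808*u)*(2.2*u^2 - 4.14*u + 6.83) + (0.44*u - 0.74)*(4.4*u - 4.14)*(8.8*u - 8.28))/(2.2*u^2 - 4.14*u + 6.83)^3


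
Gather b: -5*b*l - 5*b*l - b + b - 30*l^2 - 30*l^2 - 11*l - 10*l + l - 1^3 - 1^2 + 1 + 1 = -10*b*l - 60*l^2 - 20*l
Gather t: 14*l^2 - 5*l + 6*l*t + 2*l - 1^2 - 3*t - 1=14*l^2 - 3*l + t*(6*l - 3) - 2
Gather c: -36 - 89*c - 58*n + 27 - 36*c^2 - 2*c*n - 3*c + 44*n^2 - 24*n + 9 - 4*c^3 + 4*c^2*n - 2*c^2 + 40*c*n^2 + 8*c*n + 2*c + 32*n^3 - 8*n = -4*c^3 + c^2*(4*n - 38) + c*(40*n^2 + 6*n - 90) + 32*n^3 + 44*n^2 - 90*n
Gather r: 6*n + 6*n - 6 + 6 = 12*n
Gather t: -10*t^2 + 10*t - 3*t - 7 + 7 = -10*t^2 + 7*t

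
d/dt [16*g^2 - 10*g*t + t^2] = -10*g + 2*t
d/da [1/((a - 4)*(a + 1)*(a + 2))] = (-(a - 4)*(a + 1) - (a - 4)*(a + 2) - (a + 1)*(a + 2))/((a - 4)^2*(a + 1)^2*(a + 2)^2)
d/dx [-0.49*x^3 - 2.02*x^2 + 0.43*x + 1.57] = -1.47*x^2 - 4.04*x + 0.43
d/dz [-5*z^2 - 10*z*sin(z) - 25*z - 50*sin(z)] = -10*z*cos(z) - 10*z - 10*sin(z) - 50*cos(z) - 25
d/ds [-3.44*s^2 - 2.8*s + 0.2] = -6.88*s - 2.8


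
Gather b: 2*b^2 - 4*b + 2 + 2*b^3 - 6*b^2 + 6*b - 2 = 2*b^3 - 4*b^2 + 2*b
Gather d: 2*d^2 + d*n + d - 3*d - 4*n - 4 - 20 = 2*d^2 + d*(n - 2) - 4*n - 24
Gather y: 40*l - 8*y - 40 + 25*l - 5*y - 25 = 65*l - 13*y - 65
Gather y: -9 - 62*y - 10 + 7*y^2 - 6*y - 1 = 7*y^2 - 68*y - 20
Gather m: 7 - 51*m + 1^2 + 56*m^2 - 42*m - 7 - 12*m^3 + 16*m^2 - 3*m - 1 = -12*m^3 + 72*m^2 - 96*m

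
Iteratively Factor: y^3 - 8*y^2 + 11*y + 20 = (y + 1)*(y^2 - 9*y + 20) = (y - 5)*(y + 1)*(y - 4)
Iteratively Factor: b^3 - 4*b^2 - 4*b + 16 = (b - 2)*(b^2 - 2*b - 8) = (b - 2)*(b + 2)*(b - 4)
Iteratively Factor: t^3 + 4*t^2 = (t + 4)*(t^2) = t*(t + 4)*(t)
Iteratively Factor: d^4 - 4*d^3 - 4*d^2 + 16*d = (d - 2)*(d^3 - 2*d^2 - 8*d) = (d - 2)*(d + 2)*(d^2 - 4*d) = (d - 4)*(d - 2)*(d + 2)*(d)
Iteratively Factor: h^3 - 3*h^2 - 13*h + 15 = (h - 1)*(h^2 - 2*h - 15) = (h - 5)*(h - 1)*(h + 3)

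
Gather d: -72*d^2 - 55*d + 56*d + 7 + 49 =-72*d^2 + d + 56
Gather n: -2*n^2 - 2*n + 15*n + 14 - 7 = -2*n^2 + 13*n + 7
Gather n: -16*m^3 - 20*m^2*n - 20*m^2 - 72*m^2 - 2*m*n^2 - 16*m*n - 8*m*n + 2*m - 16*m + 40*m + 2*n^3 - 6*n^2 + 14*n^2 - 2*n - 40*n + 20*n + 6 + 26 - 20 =-16*m^3 - 92*m^2 + 26*m + 2*n^3 + n^2*(8 - 2*m) + n*(-20*m^2 - 24*m - 22) + 12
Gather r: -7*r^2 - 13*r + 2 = -7*r^2 - 13*r + 2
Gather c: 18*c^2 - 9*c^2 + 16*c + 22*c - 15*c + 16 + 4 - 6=9*c^2 + 23*c + 14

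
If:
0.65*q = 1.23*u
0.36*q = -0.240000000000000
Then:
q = -0.67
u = -0.35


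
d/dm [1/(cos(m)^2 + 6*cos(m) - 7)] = 2*(cos(m) + 3)*sin(m)/(cos(m)^2 + 6*cos(m) - 7)^2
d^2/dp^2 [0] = 0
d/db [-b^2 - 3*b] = -2*b - 3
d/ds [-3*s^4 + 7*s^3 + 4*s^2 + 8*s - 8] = -12*s^3 + 21*s^2 + 8*s + 8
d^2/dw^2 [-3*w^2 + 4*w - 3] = -6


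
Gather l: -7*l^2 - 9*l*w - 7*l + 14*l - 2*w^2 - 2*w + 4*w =-7*l^2 + l*(7 - 9*w) - 2*w^2 + 2*w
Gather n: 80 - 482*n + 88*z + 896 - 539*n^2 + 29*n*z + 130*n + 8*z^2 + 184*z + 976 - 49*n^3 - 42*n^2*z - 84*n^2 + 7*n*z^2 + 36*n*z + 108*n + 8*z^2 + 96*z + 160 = -49*n^3 + n^2*(-42*z - 623) + n*(7*z^2 + 65*z - 244) + 16*z^2 + 368*z + 2112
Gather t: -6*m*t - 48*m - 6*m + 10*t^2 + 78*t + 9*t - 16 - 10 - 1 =-54*m + 10*t^2 + t*(87 - 6*m) - 27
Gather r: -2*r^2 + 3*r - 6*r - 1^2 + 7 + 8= -2*r^2 - 3*r + 14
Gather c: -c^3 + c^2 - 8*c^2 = -c^3 - 7*c^2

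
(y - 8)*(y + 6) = y^2 - 2*y - 48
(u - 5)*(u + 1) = u^2 - 4*u - 5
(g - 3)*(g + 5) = g^2 + 2*g - 15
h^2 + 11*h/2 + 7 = (h + 2)*(h + 7/2)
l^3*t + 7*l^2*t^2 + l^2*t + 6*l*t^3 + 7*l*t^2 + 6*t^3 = (l + t)*(l + 6*t)*(l*t + t)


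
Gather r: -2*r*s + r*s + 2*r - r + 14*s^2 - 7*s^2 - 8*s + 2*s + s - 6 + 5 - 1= r*(1 - s) + 7*s^2 - 5*s - 2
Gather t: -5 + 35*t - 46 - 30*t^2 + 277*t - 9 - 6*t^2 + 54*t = -36*t^2 + 366*t - 60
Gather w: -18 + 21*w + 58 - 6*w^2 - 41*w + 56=-6*w^2 - 20*w + 96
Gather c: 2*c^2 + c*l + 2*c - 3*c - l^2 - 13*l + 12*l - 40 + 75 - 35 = 2*c^2 + c*(l - 1) - l^2 - l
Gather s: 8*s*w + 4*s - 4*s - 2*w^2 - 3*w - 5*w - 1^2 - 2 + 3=8*s*w - 2*w^2 - 8*w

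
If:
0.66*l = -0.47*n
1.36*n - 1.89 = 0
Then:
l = -0.99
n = 1.39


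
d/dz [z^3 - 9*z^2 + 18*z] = 3*z^2 - 18*z + 18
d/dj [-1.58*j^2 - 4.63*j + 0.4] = -3.16*j - 4.63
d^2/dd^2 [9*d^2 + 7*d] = 18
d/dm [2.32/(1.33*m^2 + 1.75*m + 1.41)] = (-6.1712*m - 4.06)/(1.33*m^2 + 1.75*m + 1.41)^2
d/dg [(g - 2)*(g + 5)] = 2*g + 3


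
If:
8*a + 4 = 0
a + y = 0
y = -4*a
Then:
No Solution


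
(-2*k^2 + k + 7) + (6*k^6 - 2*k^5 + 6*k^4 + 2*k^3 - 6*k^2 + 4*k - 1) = 6*k^6 - 2*k^5 + 6*k^4 + 2*k^3 - 8*k^2 + 5*k + 6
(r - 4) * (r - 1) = r^2 - 5*r + 4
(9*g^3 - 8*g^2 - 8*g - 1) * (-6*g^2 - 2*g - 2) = -54*g^5 + 30*g^4 + 46*g^3 + 38*g^2 + 18*g + 2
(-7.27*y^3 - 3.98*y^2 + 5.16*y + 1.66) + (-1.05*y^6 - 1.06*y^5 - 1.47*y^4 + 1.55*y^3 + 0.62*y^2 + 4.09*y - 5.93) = -1.05*y^6 - 1.06*y^5 - 1.47*y^4 - 5.72*y^3 - 3.36*y^2 + 9.25*y - 4.27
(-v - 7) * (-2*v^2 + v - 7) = 2*v^3 + 13*v^2 + 49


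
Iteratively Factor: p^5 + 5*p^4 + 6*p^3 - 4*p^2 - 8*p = (p)*(p^4 + 5*p^3 + 6*p^2 - 4*p - 8) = p*(p + 2)*(p^3 + 3*p^2 - 4) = p*(p + 2)^2*(p^2 + p - 2) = p*(p + 2)^3*(p - 1)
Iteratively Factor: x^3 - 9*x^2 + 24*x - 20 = (x - 2)*(x^2 - 7*x + 10) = (x - 5)*(x - 2)*(x - 2)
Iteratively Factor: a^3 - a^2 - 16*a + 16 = (a - 4)*(a^2 + 3*a - 4) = (a - 4)*(a + 4)*(a - 1)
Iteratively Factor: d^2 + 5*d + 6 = (d + 2)*(d + 3)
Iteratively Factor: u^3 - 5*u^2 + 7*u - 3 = (u - 1)*(u^2 - 4*u + 3) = (u - 3)*(u - 1)*(u - 1)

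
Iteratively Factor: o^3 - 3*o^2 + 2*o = (o - 1)*(o^2 - 2*o) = o*(o - 1)*(o - 2)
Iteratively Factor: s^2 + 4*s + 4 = (s + 2)*(s + 2)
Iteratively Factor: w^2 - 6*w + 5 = (w - 1)*(w - 5)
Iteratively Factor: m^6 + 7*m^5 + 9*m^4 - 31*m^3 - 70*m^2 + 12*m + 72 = (m + 2)*(m^5 + 5*m^4 - m^3 - 29*m^2 - 12*m + 36) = (m + 2)^2*(m^4 + 3*m^3 - 7*m^2 - 15*m + 18) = (m - 2)*(m + 2)^2*(m^3 + 5*m^2 + 3*m - 9) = (m - 2)*(m - 1)*(m + 2)^2*(m^2 + 6*m + 9) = (m - 2)*(m - 1)*(m + 2)^2*(m + 3)*(m + 3)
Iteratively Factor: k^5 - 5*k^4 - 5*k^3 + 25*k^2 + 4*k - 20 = (k - 5)*(k^4 - 5*k^2 + 4) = (k - 5)*(k + 2)*(k^3 - 2*k^2 - k + 2) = (k - 5)*(k - 2)*(k + 2)*(k^2 - 1) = (k - 5)*(k - 2)*(k + 1)*(k + 2)*(k - 1)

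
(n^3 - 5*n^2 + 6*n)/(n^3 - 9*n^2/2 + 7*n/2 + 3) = 2*n/(2*n + 1)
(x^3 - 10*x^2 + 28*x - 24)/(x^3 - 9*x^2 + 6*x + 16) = (x^2 - 8*x + 12)/(x^2 - 7*x - 8)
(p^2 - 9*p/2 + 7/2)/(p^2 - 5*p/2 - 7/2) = (p - 1)/(p + 1)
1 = 1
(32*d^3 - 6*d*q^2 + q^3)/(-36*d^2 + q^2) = (-32*d^3 + 6*d*q^2 - q^3)/(36*d^2 - q^2)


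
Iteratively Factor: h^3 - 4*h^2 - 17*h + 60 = (h - 5)*(h^2 + h - 12) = (h - 5)*(h - 3)*(h + 4)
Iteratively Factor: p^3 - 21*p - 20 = (p - 5)*(p^2 + 5*p + 4) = (p - 5)*(p + 4)*(p + 1)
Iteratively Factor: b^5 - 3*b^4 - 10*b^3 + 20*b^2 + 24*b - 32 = (b + 2)*(b^4 - 5*b^3 + 20*b - 16) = (b + 2)^2*(b^3 - 7*b^2 + 14*b - 8) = (b - 4)*(b + 2)^2*(b^2 - 3*b + 2) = (b - 4)*(b - 2)*(b + 2)^2*(b - 1)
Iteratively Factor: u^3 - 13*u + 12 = (u - 1)*(u^2 + u - 12) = (u - 3)*(u - 1)*(u + 4)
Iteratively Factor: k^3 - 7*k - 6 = (k - 3)*(k^2 + 3*k + 2) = (k - 3)*(k + 2)*(k + 1)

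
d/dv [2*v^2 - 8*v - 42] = 4*v - 8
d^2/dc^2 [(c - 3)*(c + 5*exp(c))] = 5*c*exp(c) - 5*exp(c) + 2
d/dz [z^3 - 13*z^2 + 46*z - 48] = 3*z^2 - 26*z + 46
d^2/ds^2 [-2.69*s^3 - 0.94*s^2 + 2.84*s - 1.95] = -16.14*s - 1.88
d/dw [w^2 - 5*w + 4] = 2*w - 5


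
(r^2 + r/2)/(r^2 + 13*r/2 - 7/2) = r*(2*r + 1)/(2*r^2 + 13*r - 7)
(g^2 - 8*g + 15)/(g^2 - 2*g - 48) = (-g^2 + 8*g - 15)/(-g^2 + 2*g + 48)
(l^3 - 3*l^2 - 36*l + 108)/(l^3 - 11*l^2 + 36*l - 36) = (l + 6)/(l - 2)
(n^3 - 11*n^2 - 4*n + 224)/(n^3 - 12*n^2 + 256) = (n - 7)/(n - 8)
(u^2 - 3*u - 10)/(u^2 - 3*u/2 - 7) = 2*(u - 5)/(2*u - 7)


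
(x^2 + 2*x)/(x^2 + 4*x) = (x + 2)/(x + 4)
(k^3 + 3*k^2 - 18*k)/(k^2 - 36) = k*(k - 3)/(k - 6)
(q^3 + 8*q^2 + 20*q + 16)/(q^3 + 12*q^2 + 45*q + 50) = (q^2 + 6*q + 8)/(q^2 + 10*q + 25)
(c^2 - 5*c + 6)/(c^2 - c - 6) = (c - 2)/(c + 2)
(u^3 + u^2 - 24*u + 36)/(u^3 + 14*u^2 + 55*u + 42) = (u^2 - 5*u + 6)/(u^2 + 8*u + 7)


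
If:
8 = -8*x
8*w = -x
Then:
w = 1/8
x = -1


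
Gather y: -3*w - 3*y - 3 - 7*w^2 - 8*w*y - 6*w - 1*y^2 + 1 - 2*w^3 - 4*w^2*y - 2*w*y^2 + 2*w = -2*w^3 - 7*w^2 - 7*w + y^2*(-2*w - 1) + y*(-4*w^2 - 8*w - 3) - 2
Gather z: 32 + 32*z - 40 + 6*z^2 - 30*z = 6*z^2 + 2*z - 8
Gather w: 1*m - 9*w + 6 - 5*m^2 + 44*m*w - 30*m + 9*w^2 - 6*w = -5*m^2 - 29*m + 9*w^2 + w*(44*m - 15) + 6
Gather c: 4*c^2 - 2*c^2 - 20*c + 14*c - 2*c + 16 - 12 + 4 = 2*c^2 - 8*c + 8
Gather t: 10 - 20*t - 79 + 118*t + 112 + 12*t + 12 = 110*t + 55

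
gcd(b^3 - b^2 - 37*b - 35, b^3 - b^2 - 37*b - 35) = b^3 - b^2 - 37*b - 35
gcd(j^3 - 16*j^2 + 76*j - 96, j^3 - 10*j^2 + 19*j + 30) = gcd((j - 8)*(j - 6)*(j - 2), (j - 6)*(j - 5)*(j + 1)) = j - 6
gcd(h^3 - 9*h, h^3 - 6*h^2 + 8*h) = h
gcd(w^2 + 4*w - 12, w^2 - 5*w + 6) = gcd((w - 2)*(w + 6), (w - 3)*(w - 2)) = w - 2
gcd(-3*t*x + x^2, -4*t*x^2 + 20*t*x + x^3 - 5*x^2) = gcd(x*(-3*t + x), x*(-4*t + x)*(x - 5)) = x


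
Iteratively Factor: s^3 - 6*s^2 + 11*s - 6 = (s - 1)*(s^2 - 5*s + 6) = (s - 3)*(s - 1)*(s - 2)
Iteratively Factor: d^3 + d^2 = (d + 1)*(d^2) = d*(d + 1)*(d)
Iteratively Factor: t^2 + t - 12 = (t - 3)*(t + 4)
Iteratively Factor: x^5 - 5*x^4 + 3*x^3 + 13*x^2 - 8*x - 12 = (x + 1)*(x^4 - 6*x^3 + 9*x^2 + 4*x - 12) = (x - 2)*(x + 1)*(x^3 - 4*x^2 + x + 6) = (x - 3)*(x - 2)*(x + 1)*(x^2 - x - 2) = (x - 3)*(x - 2)^2*(x + 1)*(x + 1)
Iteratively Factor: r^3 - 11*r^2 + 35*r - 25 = (r - 1)*(r^2 - 10*r + 25) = (r - 5)*(r - 1)*(r - 5)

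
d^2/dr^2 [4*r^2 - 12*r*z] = 8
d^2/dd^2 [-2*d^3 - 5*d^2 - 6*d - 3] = -12*d - 10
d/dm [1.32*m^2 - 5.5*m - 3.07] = 2.64*m - 5.5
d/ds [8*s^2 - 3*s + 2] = 16*s - 3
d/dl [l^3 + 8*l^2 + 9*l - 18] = 3*l^2 + 16*l + 9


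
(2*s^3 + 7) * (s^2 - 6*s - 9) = 2*s^5 - 12*s^4 - 18*s^3 + 7*s^2 - 42*s - 63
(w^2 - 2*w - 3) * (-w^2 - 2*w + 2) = -w^4 + 9*w^2 + 2*w - 6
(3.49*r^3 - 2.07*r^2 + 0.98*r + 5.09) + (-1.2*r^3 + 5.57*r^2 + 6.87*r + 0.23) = 2.29*r^3 + 3.5*r^2 + 7.85*r + 5.32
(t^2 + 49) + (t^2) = 2*t^2 + 49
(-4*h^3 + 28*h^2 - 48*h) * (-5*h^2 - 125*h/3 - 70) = 20*h^5 + 80*h^4/3 - 1940*h^3/3 + 40*h^2 + 3360*h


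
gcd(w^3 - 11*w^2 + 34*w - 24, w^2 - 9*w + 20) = w - 4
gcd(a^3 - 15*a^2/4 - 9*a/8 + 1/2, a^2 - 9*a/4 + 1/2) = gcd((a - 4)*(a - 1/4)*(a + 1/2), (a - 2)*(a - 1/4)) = a - 1/4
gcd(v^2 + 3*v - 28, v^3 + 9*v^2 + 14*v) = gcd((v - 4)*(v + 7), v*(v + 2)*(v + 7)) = v + 7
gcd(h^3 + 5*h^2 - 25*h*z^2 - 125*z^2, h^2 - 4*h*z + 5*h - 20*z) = h + 5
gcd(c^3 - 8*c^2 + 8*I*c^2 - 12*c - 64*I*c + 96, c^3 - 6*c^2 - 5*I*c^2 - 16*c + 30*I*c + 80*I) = c - 8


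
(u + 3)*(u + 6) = u^2 + 9*u + 18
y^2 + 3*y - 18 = (y - 3)*(y + 6)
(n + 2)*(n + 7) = n^2 + 9*n + 14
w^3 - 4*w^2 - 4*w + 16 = (w - 4)*(w - 2)*(w + 2)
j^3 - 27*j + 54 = (j - 3)^2*(j + 6)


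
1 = 1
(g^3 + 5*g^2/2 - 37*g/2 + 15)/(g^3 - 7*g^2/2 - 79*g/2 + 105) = (g - 1)/(g - 7)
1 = 1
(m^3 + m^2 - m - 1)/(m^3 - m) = (m + 1)/m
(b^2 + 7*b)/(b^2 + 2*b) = (b + 7)/(b + 2)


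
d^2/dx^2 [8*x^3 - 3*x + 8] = 48*x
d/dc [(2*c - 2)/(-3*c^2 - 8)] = 2*(-3*c^2 + 6*c*(c - 1) - 8)/(3*c^2 + 8)^2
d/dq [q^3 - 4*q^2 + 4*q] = 3*q^2 - 8*q + 4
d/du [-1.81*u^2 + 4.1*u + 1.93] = 4.1 - 3.62*u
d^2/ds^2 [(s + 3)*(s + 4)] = 2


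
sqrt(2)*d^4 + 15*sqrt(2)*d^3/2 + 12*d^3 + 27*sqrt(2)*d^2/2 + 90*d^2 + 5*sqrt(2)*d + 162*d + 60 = (d + 2)*(d + 5)*(d + 6*sqrt(2))*(sqrt(2)*d + sqrt(2)/2)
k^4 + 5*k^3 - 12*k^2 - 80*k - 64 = (k - 4)*(k + 1)*(k + 4)^2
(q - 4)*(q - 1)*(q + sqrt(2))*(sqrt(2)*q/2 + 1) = sqrt(2)*q^4/2 - 5*sqrt(2)*q^3/2 + 2*q^3 - 10*q^2 + 3*sqrt(2)*q^2 - 5*sqrt(2)*q + 8*q + 4*sqrt(2)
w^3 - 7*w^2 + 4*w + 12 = (w - 6)*(w - 2)*(w + 1)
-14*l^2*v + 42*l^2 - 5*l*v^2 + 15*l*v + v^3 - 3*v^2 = (-7*l + v)*(2*l + v)*(v - 3)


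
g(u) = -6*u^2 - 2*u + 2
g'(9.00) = -110.00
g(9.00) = -502.00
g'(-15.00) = 178.00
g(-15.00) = -1318.00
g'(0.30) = -5.60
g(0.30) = 0.86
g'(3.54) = -44.48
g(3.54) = -80.27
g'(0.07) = -2.84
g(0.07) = 1.83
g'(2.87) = -36.44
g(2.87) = -53.16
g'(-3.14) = 35.68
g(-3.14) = -50.88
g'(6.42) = -79.04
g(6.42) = -258.14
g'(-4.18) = 48.16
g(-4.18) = -94.47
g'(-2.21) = 24.52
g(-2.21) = -22.88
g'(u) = -12*u - 2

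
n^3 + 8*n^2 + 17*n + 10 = (n + 1)*(n + 2)*(n + 5)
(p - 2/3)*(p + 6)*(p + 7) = p^3 + 37*p^2/3 + 100*p/3 - 28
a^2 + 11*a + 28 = (a + 4)*(a + 7)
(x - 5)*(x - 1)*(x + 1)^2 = x^4 - 4*x^3 - 6*x^2 + 4*x + 5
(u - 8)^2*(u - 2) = u^3 - 18*u^2 + 96*u - 128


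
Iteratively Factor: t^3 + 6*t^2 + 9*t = (t)*(t^2 + 6*t + 9) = t*(t + 3)*(t + 3)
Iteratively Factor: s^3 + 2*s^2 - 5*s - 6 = (s - 2)*(s^2 + 4*s + 3) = (s - 2)*(s + 3)*(s + 1)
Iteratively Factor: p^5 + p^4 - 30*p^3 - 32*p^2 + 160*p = (p - 2)*(p^4 + 3*p^3 - 24*p^2 - 80*p) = p*(p - 2)*(p^3 + 3*p^2 - 24*p - 80) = p*(p - 2)*(p + 4)*(p^2 - p - 20) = p*(p - 5)*(p - 2)*(p + 4)*(p + 4)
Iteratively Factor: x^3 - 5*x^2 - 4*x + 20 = (x + 2)*(x^2 - 7*x + 10) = (x - 5)*(x + 2)*(x - 2)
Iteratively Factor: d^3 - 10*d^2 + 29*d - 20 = (d - 4)*(d^2 - 6*d + 5) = (d - 5)*(d - 4)*(d - 1)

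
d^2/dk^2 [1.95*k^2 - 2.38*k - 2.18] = 3.90000000000000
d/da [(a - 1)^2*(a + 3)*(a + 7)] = 4*a^3 + 24*a^2 + 4*a - 32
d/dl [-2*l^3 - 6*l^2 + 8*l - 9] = -6*l^2 - 12*l + 8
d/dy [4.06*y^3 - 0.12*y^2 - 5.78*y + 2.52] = 12.18*y^2 - 0.24*y - 5.78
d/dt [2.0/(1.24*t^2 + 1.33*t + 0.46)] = (-4.96*t - 2.66)/(1.24*t^2 + 1.33*t + 0.46)^2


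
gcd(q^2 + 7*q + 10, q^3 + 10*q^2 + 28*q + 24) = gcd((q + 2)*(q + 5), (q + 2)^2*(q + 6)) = q + 2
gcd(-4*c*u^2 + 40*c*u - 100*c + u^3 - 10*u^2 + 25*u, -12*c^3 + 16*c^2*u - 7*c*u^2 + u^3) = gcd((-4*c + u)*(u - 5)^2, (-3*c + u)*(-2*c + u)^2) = 1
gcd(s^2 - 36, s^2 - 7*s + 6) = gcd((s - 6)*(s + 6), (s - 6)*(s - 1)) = s - 6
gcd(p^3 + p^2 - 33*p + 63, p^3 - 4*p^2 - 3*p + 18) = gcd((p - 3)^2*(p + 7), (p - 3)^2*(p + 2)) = p^2 - 6*p + 9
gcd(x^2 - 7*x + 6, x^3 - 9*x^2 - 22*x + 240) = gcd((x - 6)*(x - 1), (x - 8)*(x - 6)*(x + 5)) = x - 6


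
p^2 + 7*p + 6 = (p + 1)*(p + 6)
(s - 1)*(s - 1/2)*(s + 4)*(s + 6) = s^4 + 17*s^3/2 + 19*s^2/2 - 31*s + 12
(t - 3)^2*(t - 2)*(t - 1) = t^4 - 9*t^3 + 29*t^2 - 39*t + 18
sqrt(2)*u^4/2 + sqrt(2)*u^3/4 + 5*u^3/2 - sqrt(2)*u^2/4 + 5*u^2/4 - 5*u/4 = u*(u - 1/2)*(u + 5*sqrt(2)/2)*(sqrt(2)*u/2 + sqrt(2)/2)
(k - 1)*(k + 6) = k^2 + 5*k - 6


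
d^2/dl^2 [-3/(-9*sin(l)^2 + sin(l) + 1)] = 3*(324*sin(l)^4 - 27*sin(l)^3 - 449*sin(l)^2 + 53*sin(l) - 20)/(-9*sin(l)^2 + sin(l) + 1)^3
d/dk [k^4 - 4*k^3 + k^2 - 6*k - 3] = 4*k^3 - 12*k^2 + 2*k - 6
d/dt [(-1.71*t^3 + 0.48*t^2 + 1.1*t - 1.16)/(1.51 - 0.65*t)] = (2.223*t^3 - 8.0583*t^2 + 1.4496*t + 0.907)/(0.4225*t^2 - 1.963*t + 2.2801)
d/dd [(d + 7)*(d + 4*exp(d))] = d + (d + 7)*(4*exp(d) + 1) + 4*exp(d)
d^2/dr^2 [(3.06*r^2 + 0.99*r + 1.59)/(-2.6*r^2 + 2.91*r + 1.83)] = (-59.68872*r^3 - 151.84728*r^2 + 43.91712*r - 52.010172)/(17.576*r^6 - 59.0148*r^5 + 28.93878*r^4 + 58.432509*r^3 - 20.368449*r^2 - 29.235897*r - 6.128487)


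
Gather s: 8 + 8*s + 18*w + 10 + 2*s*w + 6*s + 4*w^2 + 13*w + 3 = s*(2*w + 14) + 4*w^2 + 31*w + 21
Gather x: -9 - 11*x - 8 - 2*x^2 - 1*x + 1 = -2*x^2 - 12*x - 16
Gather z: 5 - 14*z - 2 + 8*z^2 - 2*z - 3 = 8*z^2 - 16*z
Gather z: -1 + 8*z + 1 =8*z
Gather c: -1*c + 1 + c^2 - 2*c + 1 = c^2 - 3*c + 2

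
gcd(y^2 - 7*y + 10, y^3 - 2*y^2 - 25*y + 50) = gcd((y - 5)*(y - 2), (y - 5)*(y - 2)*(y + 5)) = y^2 - 7*y + 10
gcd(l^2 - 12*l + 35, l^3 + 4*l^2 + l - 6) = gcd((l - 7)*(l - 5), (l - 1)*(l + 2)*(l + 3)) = 1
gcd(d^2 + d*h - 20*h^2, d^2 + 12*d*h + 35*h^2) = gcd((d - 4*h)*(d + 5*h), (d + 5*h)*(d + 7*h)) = d + 5*h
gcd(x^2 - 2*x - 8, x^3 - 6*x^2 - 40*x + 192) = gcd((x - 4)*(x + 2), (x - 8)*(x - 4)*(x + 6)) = x - 4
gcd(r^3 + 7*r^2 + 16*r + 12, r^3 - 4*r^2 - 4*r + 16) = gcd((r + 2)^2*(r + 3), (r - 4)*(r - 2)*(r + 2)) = r + 2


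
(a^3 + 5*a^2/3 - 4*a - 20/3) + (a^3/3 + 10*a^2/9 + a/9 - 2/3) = 4*a^3/3 + 25*a^2/9 - 35*a/9 - 22/3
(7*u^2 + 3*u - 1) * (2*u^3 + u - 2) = 14*u^5 + 6*u^4 + 5*u^3 - 11*u^2 - 7*u + 2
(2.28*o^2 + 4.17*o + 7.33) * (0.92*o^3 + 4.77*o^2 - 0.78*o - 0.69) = 2.0976*o^5 + 14.712*o^4 + 24.8561*o^3 + 30.1383*o^2 - 8.5947*o - 5.0577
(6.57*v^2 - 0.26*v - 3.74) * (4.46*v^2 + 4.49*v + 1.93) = 29.3022*v^4 + 28.3397*v^3 - 5.1677*v^2 - 17.2944*v - 7.2182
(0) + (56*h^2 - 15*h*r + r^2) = 56*h^2 - 15*h*r + r^2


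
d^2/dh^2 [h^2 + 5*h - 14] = 2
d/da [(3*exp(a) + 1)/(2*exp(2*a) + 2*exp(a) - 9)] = (-6*exp(2*a) - 4*exp(a) - 29)*exp(a)/(4*exp(4*a) + 8*exp(3*a) - 32*exp(2*a) - 36*exp(a) + 81)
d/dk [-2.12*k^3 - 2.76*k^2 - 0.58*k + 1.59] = -6.36*k^2 - 5.52*k - 0.58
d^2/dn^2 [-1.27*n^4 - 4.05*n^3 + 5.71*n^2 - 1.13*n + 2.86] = -15.24*n^2 - 24.3*n + 11.42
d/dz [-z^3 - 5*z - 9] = -3*z^2 - 5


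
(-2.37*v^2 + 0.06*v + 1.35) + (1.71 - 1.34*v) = -2.37*v^2 - 1.28*v + 3.06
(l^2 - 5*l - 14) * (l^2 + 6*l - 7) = l^4 + l^3 - 51*l^2 - 49*l + 98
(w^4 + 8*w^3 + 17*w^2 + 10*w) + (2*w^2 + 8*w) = w^4 + 8*w^3 + 19*w^2 + 18*w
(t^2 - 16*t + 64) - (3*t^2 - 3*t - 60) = -2*t^2 - 13*t + 124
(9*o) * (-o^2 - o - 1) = -9*o^3 - 9*o^2 - 9*o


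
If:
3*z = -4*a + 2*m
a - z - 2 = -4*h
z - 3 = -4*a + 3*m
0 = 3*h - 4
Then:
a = -8/3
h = 4/3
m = -13/3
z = 2/3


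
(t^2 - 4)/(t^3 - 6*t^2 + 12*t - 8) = (t + 2)/(t^2 - 4*t + 4)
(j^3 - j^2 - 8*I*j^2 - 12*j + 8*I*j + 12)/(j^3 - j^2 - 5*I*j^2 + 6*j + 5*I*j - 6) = (j - 2*I)/(j + I)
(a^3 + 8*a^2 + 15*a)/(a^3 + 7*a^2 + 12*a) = (a + 5)/(a + 4)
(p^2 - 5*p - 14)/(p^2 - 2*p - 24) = (-p^2 + 5*p + 14)/(-p^2 + 2*p + 24)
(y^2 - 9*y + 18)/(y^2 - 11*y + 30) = (y - 3)/(y - 5)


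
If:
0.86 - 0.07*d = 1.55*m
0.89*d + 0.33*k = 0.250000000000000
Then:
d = 12.2857142857143 - 22.1428571428571*m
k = 59.7186147186147*m - 32.3766233766234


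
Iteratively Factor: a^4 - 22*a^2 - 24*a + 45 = (a - 5)*(a^3 + 5*a^2 + 3*a - 9) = (a - 5)*(a - 1)*(a^2 + 6*a + 9) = (a - 5)*(a - 1)*(a + 3)*(a + 3)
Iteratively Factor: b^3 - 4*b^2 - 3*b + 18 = (b + 2)*(b^2 - 6*b + 9) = (b - 3)*(b + 2)*(b - 3)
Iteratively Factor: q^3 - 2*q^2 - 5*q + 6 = (q + 2)*(q^2 - 4*q + 3) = (q - 3)*(q + 2)*(q - 1)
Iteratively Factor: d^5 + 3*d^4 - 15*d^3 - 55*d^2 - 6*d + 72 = (d + 3)*(d^4 - 15*d^2 - 10*d + 24) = (d - 4)*(d + 3)*(d^3 + 4*d^2 + d - 6) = (d - 4)*(d - 1)*(d + 3)*(d^2 + 5*d + 6) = (d - 4)*(d - 1)*(d + 2)*(d + 3)*(d + 3)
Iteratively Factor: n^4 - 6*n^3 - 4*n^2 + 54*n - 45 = (n + 3)*(n^3 - 9*n^2 + 23*n - 15) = (n - 3)*(n + 3)*(n^2 - 6*n + 5) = (n - 3)*(n - 1)*(n + 3)*(n - 5)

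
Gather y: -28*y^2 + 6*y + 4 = -28*y^2 + 6*y + 4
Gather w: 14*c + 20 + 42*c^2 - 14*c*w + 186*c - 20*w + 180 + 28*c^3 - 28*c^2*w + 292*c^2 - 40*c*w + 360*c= 28*c^3 + 334*c^2 + 560*c + w*(-28*c^2 - 54*c - 20) + 200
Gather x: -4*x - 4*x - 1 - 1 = -8*x - 2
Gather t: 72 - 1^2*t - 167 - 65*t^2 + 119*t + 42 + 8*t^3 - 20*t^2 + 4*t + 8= 8*t^3 - 85*t^2 + 122*t - 45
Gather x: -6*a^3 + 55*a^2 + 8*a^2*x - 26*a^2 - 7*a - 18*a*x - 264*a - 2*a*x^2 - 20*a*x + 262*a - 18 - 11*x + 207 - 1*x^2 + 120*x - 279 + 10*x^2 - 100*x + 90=-6*a^3 + 29*a^2 - 9*a + x^2*(9 - 2*a) + x*(8*a^2 - 38*a + 9)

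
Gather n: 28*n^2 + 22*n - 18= 28*n^2 + 22*n - 18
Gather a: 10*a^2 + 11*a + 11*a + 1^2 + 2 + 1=10*a^2 + 22*a + 4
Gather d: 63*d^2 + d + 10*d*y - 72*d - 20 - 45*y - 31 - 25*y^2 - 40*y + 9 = 63*d^2 + d*(10*y - 71) - 25*y^2 - 85*y - 42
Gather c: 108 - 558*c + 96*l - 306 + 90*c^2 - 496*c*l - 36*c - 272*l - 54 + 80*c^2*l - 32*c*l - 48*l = c^2*(80*l + 90) + c*(-528*l - 594) - 224*l - 252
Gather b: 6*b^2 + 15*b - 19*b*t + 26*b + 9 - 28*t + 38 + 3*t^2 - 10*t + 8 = 6*b^2 + b*(41 - 19*t) + 3*t^2 - 38*t + 55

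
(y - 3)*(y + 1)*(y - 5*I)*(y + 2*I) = y^4 - 2*y^3 - 3*I*y^3 + 7*y^2 + 6*I*y^2 - 20*y + 9*I*y - 30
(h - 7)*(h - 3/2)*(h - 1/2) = h^3 - 9*h^2 + 59*h/4 - 21/4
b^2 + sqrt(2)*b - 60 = (b - 5*sqrt(2))*(b + 6*sqrt(2))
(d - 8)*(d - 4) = d^2 - 12*d + 32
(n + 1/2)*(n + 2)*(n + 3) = n^3 + 11*n^2/2 + 17*n/2 + 3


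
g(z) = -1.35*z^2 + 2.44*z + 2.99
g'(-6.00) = 18.64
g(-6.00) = -60.25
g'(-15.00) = 42.94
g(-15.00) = -337.36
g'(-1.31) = 5.98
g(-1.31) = -2.52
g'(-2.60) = 9.46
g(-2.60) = -12.48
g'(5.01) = -11.09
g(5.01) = -18.67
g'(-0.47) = 3.71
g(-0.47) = 1.54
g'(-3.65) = 12.30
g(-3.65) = -23.90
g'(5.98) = -13.71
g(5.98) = -30.70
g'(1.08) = -0.48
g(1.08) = 4.05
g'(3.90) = -8.09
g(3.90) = -8.03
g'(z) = 2.44 - 2.7*z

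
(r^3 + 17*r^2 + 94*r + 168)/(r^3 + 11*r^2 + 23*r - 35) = (r^2 + 10*r + 24)/(r^2 + 4*r - 5)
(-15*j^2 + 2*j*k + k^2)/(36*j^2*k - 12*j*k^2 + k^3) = (-15*j^2 + 2*j*k + k^2)/(k*(36*j^2 - 12*j*k + k^2))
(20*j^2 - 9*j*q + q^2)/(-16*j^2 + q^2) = (-5*j + q)/(4*j + q)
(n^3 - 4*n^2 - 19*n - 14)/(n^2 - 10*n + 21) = (n^2 + 3*n + 2)/(n - 3)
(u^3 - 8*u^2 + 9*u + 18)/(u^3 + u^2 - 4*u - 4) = (u^2 - 9*u + 18)/(u^2 - 4)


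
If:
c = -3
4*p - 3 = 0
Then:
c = -3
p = 3/4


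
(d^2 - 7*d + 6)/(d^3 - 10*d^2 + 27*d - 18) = 1/(d - 3)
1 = 1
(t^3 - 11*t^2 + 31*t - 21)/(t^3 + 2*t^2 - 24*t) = (t^3 - 11*t^2 + 31*t - 21)/(t*(t^2 + 2*t - 24))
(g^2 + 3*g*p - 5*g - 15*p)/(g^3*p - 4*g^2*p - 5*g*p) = (g + 3*p)/(g*p*(g + 1))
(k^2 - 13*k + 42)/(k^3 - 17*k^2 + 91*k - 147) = (k - 6)/(k^2 - 10*k + 21)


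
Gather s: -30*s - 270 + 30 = -30*s - 240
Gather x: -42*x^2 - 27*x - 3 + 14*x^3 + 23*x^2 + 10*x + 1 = 14*x^3 - 19*x^2 - 17*x - 2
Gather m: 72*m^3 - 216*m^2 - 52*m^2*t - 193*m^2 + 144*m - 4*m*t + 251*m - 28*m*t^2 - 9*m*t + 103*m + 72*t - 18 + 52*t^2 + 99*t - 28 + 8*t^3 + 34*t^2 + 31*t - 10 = 72*m^3 + m^2*(-52*t - 409) + m*(-28*t^2 - 13*t + 498) + 8*t^3 + 86*t^2 + 202*t - 56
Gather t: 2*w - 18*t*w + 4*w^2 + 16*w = -18*t*w + 4*w^2 + 18*w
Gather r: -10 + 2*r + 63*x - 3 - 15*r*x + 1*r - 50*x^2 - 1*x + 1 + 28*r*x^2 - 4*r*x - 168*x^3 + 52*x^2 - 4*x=r*(28*x^2 - 19*x + 3) - 168*x^3 + 2*x^2 + 58*x - 12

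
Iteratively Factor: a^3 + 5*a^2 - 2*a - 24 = (a - 2)*(a^2 + 7*a + 12) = (a - 2)*(a + 4)*(a + 3)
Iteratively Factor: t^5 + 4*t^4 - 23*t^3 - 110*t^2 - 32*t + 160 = (t + 4)*(t^4 - 23*t^2 - 18*t + 40) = (t + 4)^2*(t^3 - 4*t^2 - 7*t + 10) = (t - 1)*(t + 4)^2*(t^2 - 3*t - 10) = (t - 1)*(t + 2)*(t + 4)^2*(t - 5)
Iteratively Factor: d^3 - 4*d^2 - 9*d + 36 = (d - 4)*(d^2 - 9) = (d - 4)*(d - 3)*(d + 3)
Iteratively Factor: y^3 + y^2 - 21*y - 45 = (y + 3)*(y^2 - 2*y - 15) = (y - 5)*(y + 3)*(y + 3)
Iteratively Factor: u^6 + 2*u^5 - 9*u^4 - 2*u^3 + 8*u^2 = (u)*(u^5 + 2*u^4 - 9*u^3 - 2*u^2 + 8*u) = u^2*(u^4 + 2*u^3 - 9*u^2 - 2*u + 8) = u^2*(u - 1)*(u^3 + 3*u^2 - 6*u - 8) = u^2*(u - 1)*(u + 1)*(u^2 + 2*u - 8) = u^2*(u - 1)*(u + 1)*(u + 4)*(u - 2)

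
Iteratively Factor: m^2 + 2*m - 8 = (m + 4)*(m - 2)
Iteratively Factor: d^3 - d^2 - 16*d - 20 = (d + 2)*(d^2 - 3*d - 10) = (d + 2)^2*(d - 5)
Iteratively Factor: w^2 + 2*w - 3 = (w - 1)*(w + 3)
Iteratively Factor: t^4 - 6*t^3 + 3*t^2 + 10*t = (t + 1)*(t^3 - 7*t^2 + 10*t) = (t - 5)*(t + 1)*(t^2 - 2*t) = (t - 5)*(t - 2)*(t + 1)*(t)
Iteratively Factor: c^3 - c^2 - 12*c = (c - 4)*(c^2 + 3*c) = c*(c - 4)*(c + 3)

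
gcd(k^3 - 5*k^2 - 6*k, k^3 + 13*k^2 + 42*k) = k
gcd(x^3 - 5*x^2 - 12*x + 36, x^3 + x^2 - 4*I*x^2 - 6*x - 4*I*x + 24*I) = x^2 + x - 6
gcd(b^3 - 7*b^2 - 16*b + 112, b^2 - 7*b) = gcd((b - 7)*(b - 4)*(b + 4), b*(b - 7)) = b - 7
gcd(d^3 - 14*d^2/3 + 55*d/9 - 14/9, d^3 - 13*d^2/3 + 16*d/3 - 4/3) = d^2 - 7*d/3 + 2/3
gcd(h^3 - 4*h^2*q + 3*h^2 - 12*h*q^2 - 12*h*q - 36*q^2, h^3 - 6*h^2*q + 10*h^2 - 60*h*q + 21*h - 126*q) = -h^2 + 6*h*q - 3*h + 18*q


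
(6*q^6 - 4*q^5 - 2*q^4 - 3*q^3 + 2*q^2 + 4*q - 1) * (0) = 0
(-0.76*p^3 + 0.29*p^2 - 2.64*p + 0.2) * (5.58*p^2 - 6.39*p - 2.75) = -4.2408*p^5 + 6.4746*p^4 - 14.4943*p^3 + 17.1881*p^2 + 5.982*p - 0.55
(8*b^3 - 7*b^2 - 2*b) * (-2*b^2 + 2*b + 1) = -16*b^5 + 30*b^4 - 2*b^3 - 11*b^2 - 2*b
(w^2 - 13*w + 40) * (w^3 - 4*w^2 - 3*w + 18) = w^5 - 17*w^4 + 89*w^3 - 103*w^2 - 354*w + 720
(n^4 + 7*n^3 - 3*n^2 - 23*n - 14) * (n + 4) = n^5 + 11*n^4 + 25*n^3 - 35*n^2 - 106*n - 56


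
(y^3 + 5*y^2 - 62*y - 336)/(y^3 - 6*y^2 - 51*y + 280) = (y + 6)/(y - 5)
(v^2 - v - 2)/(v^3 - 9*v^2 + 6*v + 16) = 1/(v - 8)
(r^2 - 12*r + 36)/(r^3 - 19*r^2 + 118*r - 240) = (r - 6)/(r^2 - 13*r + 40)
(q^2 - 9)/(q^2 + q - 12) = (q + 3)/(q + 4)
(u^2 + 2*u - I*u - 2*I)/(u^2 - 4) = (u - I)/(u - 2)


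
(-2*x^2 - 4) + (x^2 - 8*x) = -x^2 - 8*x - 4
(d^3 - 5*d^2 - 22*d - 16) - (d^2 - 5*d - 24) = d^3 - 6*d^2 - 17*d + 8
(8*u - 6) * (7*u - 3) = 56*u^2 - 66*u + 18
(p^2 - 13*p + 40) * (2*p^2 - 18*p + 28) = 2*p^4 - 44*p^3 + 342*p^2 - 1084*p + 1120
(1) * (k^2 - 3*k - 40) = k^2 - 3*k - 40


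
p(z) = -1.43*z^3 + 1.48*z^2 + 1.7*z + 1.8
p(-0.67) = 1.76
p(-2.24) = 21.49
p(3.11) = -21.61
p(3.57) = -38.33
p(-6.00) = 353.76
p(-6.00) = 353.76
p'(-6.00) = -170.50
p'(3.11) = -30.59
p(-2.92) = 45.06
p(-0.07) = 1.69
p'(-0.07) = 1.47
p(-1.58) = 8.45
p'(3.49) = -40.22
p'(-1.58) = -13.69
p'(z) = -4.29*z^2 + 2.96*z + 1.7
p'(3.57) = -42.41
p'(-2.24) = -26.46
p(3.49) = -35.03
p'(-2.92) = -43.52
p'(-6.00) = -170.50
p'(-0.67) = -2.21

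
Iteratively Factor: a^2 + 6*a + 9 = (a + 3)*(a + 3)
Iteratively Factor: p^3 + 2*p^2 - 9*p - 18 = (p - 3)*(p^2 + 5*p + 6) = (p - 3)*(p + 2)*(p + 3)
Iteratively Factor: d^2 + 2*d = (d)*(d + 2)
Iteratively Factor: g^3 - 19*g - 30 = (g + 3)*(g^2 - 3*g - 10) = (g + 2)*(g + 3)*(g - 5)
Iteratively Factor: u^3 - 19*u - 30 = (u - 5)*(u^2 + 5*u + 6) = (u - 5)*(u + 3)*(u + 2)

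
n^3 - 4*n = n*(n - 2)*(n + 2)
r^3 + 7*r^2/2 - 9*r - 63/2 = (r - 3)*(r + 3)*(r + 7/2)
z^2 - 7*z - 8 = (z - 8)*(z + 1)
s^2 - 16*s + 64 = (s - 8)^2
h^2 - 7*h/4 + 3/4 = (h - 1)*(h - 3/4)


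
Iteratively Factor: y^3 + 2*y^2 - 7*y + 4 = (y + 4)*(y^2 - 2*y + 1) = (y - 1)*(y + 4)*(y - 1)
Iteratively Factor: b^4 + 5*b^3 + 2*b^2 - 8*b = (b + 4)*(b^3 + b^2 - 2*b) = b*(b + 4)*(b^2 + b - 2) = b*(b + 2)*(b + 4)*(b - 1)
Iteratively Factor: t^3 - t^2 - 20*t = (t + 4)*(t^2 - 5*t) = t*(t + 4)*(t - 5)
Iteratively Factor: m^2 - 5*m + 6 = (m - 2)*(m - 3)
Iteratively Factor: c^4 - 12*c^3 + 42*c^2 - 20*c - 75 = (c + 1)*(c^3 - 13*c^2 + 55*c - 75) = (c - 5)*(c + 1)*(c^2 - 8*c + 15) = (c - 5)*(c - 3)*(c + 1)*(c - 5)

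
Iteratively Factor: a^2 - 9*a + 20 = (a - 4)*(a - 5)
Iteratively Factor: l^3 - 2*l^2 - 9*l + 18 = (l - 3)*(l^2 + l - 6) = (l - 3)*(l - 2)*(l + 3)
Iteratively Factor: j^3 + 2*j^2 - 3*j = (j + 3)*(j^2 - j) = (j - 1)*(j + 3)*(j)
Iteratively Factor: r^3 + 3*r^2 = (r + 3)*(r^2) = r*(r + 3)*(r)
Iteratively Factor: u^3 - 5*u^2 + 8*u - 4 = (u - 2)*(u^2 - 3*u + 2) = (u - 2)*(u - 1)*(u - 2)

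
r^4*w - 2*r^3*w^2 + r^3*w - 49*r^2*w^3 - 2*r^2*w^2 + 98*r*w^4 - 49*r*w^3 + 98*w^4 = (r - 7*w)*(r - 2*w)*(r + 7*w)*(r*w + w)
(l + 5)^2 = l^2 + 10*l + 25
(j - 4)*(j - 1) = j^2 - 5*j + 4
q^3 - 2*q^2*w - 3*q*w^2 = q*(q - 3*w)*(q + w)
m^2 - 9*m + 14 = (m - 7)*(m - 2)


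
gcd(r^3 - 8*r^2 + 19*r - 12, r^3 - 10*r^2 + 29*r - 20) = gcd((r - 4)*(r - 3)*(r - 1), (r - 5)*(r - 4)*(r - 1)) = r^2 - 5*r + 4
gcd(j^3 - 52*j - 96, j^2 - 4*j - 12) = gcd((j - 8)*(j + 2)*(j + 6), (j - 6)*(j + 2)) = j + 2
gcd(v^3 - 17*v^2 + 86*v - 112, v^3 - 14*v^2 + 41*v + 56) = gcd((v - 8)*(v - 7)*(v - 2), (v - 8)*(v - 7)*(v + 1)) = v^2 - 15*v + 56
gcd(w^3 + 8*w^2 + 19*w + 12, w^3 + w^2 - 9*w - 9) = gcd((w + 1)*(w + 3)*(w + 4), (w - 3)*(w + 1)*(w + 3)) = w^2 + 4*w + 3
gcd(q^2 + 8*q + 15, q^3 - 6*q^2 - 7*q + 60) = q + 3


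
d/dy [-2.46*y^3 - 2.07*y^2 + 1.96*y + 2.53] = -7.38*y^2 - 4.14*y + 1.96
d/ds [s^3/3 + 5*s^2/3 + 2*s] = s^2 + 10*s/3 + 2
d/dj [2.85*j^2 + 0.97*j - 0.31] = 5.7*j + 0.97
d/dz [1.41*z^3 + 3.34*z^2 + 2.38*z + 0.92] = 4.23*z^2 + 6.68*z + 2.38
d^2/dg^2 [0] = 0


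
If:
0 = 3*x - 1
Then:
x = 1/3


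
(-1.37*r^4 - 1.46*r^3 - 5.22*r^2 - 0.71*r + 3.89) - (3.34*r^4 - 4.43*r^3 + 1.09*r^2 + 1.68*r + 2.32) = -4.71*r^4 + 2.97*r^3 - 6.31*r^2 - 2.39*r + 1.57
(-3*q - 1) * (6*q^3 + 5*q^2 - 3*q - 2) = -18*q^4 - 21*q^3 + 4*q^2 + 9*q + 2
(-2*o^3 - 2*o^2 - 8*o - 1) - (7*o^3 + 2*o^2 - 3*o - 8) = -9*o^3 - 4*o^2 - 5*o + 7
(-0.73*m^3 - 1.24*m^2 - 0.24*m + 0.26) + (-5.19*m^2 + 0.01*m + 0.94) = -0.73*m^3 - 6.43*m^2 - 0.23*m + 1.2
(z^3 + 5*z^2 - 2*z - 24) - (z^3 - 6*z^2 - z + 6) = 11*z^2 - z - 30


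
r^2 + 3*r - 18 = (r - 3)*(r + 6)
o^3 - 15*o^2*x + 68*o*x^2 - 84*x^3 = (o - 7*x)*(o - 6*x)*(o - 2*x)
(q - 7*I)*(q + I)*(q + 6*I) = q^3 + 43*q + 42*I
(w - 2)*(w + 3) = w^2 + w - 6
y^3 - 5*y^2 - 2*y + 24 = (y - 4)*(y - 3)*(y + 2)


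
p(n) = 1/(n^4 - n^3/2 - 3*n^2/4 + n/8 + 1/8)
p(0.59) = -22.81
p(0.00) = 8.00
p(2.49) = 0.04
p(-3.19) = 0.01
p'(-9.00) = 0.00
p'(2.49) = -0.07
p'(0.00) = -8.00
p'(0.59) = 239.66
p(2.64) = 0.03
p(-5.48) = 0.00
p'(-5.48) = 0.00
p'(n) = (-4*n^3 + 3*n^2/2 + 3*n/2 - 1/8)/(n^4 - n^3/2 - 3*n^2/4 + n/8 + 1/8)^2 = 8*(-32*n^3 + 12*n^2 + 12*n - 1)/(8*n^4 - 4*n^3 - 6*n^2 + n + 1)^2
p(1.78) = 0.19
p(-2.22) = 0.04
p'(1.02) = -2215.69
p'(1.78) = -0.57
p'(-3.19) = 0.01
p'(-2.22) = 0.07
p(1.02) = 41.62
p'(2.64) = -0.05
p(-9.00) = 0.00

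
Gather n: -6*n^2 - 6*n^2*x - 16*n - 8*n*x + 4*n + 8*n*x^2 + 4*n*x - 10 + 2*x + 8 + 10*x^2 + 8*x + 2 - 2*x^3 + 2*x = n^2*(-6*x - 6) + n*(8*x^2 - 4*x - 12) - 2*x^3 + 10*x^2 + 12*x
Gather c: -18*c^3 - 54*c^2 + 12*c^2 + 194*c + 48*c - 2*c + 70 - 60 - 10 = -18*c^3 - 42*c^2 + 240*c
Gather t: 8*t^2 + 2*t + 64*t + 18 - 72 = 8*t^2 + 66*t - 54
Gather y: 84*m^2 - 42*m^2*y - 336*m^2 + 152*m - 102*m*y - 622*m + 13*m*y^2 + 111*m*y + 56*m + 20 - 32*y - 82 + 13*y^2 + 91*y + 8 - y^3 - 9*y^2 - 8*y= -252*m^2 - 414*m - y^3 + y^2*(13*m + 4) + y*(-42*m^2 + 9*m + 51) - 54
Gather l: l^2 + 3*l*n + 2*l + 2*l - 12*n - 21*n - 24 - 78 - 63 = l^2 + l*(3*n + 4) - 33*n - 165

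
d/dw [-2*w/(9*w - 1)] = 2/(9*w - 1)^2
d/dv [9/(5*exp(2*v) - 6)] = -90*exp(2*v)/(5*exp(2*v) - 6)^2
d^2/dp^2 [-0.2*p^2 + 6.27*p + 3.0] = -0.400000000000000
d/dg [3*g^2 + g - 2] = 6*g + 1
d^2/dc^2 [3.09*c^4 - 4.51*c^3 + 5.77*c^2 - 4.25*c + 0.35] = 37.08*c^2 - 27.06*c + 11.54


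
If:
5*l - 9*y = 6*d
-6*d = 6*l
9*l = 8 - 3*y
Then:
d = -12/19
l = 12/19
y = 44/57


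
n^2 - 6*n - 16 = (n - 8)*(n + 2)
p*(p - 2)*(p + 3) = p^3 + p^2 - 6*p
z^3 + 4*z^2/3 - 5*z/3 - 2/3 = (z - 1)*(z + 1/3)*(z + 2)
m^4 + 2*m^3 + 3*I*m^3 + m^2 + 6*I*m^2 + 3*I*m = m*(m + 1)^2*(m + 3*I)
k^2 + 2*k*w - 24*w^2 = (k - 4*w)*(k + 6*w)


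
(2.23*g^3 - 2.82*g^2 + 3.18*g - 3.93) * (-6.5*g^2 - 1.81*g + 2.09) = -14.495*g^5 + 14.2937*g^4 - 10.9051*g^3 + 13.8954*g^2 + 13.7595*g - 8.2137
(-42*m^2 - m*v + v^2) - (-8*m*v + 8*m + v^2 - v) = -42*m^2 + 7*m*v - 8*m + v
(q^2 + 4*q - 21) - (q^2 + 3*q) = q - 21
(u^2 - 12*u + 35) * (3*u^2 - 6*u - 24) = 3*u^4 - 42*u^3 + 153*u^2 + 78*u - 840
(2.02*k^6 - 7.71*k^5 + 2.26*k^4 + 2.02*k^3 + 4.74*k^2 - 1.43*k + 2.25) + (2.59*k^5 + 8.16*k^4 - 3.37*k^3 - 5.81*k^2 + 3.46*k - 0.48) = 2.02*k^6 - 5.12*k^5 + 10.42*k^4 - 1.35*k^3 - 1.07*k^2 + 2.03*k + 1.77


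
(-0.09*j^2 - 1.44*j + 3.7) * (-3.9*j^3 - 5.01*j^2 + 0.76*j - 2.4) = 0.351*j^5 + 6.0669*j^4 - 7.284*j^3 - 19.4154*j^2 + 6.268*j - 8.88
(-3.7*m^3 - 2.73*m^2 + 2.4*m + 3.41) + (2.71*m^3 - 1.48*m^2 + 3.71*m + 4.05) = -0.99*m^3 - 4.21*m^2 + 6.11*m + 7.46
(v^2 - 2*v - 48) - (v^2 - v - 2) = -v - 46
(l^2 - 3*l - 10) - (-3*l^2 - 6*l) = 4*l^2 + 3*l - 10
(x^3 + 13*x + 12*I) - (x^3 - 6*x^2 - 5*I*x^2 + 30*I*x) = 6*x^2 + 5*I*x^2 + 13*x - 30*I*x + 12*I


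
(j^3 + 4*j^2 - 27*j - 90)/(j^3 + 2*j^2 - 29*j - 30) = (j + 3)/(j + 1)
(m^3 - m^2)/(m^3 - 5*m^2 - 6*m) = m*(1 - m)/(-m^2 + 5*m + 6)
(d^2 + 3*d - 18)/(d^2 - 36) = (d - 3)/(d - 6)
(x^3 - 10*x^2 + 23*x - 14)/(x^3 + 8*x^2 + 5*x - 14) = (x^2 - 9*x + 14)/(x^2 + 9*x + 14)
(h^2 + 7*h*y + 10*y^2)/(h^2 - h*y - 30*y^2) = (-h - 2*y)/(-h + 6*y)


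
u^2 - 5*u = u*(u - 5)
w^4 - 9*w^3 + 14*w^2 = w^2*(w - 7)*(w - 2)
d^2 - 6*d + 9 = (d - 3)^2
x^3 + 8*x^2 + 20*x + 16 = (x + 2)^2*(x + 4)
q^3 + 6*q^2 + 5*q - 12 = (q - 1)*(q + 3)*(q + 4)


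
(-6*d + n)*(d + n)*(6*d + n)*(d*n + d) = -36*d^4*n - 36*d^4 - 36*d^3*n^2 - 36*d^3*n + d^2*n^3 + d^2*n^2 + d*n^4 + d*n^3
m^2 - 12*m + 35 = (m - 7)*(m - 5)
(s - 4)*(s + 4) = s^2 - 16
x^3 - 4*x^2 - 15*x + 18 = (x - 6)*(x - 1)*(x + 3)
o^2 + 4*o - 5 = (o - 1)*(o + 5)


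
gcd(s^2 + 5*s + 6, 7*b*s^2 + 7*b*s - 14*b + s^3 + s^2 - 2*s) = s + 2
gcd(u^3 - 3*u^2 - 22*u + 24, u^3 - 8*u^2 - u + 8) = u - 1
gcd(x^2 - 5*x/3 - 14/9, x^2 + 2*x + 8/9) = x + 2/3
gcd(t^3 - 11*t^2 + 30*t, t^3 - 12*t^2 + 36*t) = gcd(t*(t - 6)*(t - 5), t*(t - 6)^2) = t^2 - 6*t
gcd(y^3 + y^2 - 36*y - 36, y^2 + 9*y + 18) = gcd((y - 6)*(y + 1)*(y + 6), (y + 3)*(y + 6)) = y + 6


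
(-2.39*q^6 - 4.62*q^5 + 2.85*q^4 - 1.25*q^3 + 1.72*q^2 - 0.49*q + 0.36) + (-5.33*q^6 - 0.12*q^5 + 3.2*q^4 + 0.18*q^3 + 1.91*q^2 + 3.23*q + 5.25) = -7.72*q^6 - 4.74*q^5 + 6.05*q^4 - 1.07*q^3 + 3.63*q^2 + 2.74*q + 5.61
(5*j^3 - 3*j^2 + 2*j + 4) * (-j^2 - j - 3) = -5*j^5 - 2*j^4 - 14*j^3 + 3*j^2 - 10*j - 12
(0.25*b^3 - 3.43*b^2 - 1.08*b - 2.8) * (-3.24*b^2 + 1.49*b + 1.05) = -0.81*b^5 + 11.4857*b^4 - 1.349*b^3 + 3.8613*b^2 - 5.306*b - 2.94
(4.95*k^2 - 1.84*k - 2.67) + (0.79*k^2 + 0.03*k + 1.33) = 5.74*k^2 - 1.81*k - 1.34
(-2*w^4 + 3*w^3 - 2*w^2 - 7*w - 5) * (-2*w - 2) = 4*w^5 - 2*w^4 - 2*w^3 + 18*w^2 + 24*w + 10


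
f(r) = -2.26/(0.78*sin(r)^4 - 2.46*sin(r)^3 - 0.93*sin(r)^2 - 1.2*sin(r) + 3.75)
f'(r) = -2.26*(-3.12*sin(r)^3*cos(r) + 7.38*sin(r)^2*cos(r) + 1.86*sin(r)*cos(r) + 1.2*cos(r))/(0.78*sin(r)^4 - 2.46*sin(r)^3 - 0.93*sin(r)^2 - 1.2*sin(r) + 3.75)^2 = (7.0512*sin(r)^3 - 16.6788*sin(r)^2 - 4.2036*sin(r) - 2.712)*cos(r)/(-0.78*sin(r)^4 + 2.46*sin(r)^3 + 0.93*sin(r)^2 + 1.2*sin(r) - 3.75)^2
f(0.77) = -1.24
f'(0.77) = -2.47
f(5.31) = -0.39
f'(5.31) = -0.24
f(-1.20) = -0.34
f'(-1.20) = -0.16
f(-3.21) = -0.62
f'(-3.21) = 0.23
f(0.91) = -1.72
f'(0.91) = -4.60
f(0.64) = -0.99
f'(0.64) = -1.50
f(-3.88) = -1.17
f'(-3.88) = 2.17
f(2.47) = -1.04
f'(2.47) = 1.68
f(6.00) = -0.56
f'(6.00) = -0.17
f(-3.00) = -0.58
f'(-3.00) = 0.16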